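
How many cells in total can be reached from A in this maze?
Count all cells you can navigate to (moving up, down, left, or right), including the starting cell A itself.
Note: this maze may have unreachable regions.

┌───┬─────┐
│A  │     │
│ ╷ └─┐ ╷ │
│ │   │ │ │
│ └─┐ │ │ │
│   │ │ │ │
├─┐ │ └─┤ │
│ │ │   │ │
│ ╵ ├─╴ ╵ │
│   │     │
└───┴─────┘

Using BFS/flood-fill to find all reachable cells from A:
Maze size: 5 × 5 = 25 total cells
All cells are reachable — the maze is fully connected.
Reachable cells: 25

Reachable region (· marks reachable cells):

┌───┬─────┐
│A ·│· · ·│
│ ╷ └─┐ ╷ │
│·│· ·│·│·│
│ └─┐ │ │ │
│· ·│·│·│·│
├─┐ │ └─┤ │
│·│·│· ·│·│
│ ╵ ├─╴ ╵ │
│· ·│· · ·│
└───┴─────┘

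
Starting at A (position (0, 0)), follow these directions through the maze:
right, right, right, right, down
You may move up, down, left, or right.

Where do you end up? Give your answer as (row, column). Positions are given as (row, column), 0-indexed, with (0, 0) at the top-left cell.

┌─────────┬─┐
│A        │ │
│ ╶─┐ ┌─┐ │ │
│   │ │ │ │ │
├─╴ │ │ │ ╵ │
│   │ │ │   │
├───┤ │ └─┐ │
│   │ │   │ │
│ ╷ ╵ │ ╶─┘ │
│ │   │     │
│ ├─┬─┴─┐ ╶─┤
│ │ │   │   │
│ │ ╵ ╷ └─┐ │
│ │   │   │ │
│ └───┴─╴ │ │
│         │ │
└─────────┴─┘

Following directions step by step:
Start: (0, 0)
  right: (0, 0) → (0, 1)
  right: (0, 1) → (0, 2)
  right: (0, 2) → (0, 3)
  right: (0, 3) → (0, 4)
  down: (0, 4) → (1, 4)
Final position: (1, 4)

Path taken:

┌─────────┬─┐
│A → → → ↓│ │
│ ╶─┐ ┌─┐ │ │
│   │ │ │B│ │
├─╴ │ │ │ ╵ │
│   │ │ │   │
├───┤ │ └─┐ │
│   │ │   │ │
│ ╷ ╵ │ ╶─┘ │
│ │   │     │
│ ├─┬─┴─┐ ╶─┤
│ │ │   │   │
│ │ ╵ ╷ └─┐ │
│ │   │   │ │
│ └───┴─╴ │ │
│         │ │
└─────────┴─┘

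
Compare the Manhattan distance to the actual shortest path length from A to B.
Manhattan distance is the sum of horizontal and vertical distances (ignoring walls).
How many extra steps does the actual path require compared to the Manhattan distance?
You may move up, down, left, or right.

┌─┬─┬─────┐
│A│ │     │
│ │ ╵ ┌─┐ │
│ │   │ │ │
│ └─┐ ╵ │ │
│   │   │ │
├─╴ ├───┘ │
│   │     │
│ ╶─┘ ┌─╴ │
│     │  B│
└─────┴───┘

Manhattan distance: |4 - 0| + |4 - 0| = 8
Actual path length: 12
Extra steps: 12 - 8 = 4

Solution:

┌─┬─┬─────┐
│A│ │     │
│ │ ╵ ┌─┐ │
│↓│   │ │ │
│ └─┐ ╵ │ │
│↳ ↓│   │ │
├─╴ ├───┘ │
│↓ ↲│↱ → ↓│
│ ╶─┘ ┌─╴ │
│↳ → ↑│  B│
└─────┴───┘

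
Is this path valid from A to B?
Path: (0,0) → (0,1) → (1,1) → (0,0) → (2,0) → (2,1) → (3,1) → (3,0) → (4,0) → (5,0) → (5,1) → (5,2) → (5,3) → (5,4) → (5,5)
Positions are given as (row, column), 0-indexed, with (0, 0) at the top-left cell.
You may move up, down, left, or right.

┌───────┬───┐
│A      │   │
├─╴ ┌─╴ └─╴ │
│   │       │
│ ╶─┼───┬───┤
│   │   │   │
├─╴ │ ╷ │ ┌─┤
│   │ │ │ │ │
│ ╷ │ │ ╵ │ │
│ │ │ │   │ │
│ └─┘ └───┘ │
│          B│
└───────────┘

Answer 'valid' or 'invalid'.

Checking path validity:
Result: Invalid move at step 3: cannot move from (1, 1) to (0, 0).

invalid

Correct solution:

┌───────┬───┐
│A ↓    │   │
├─╴ ┌─╴ └─╴ │
│↓ ↲│       │
│ ╶─┼───┬───┤
│↳ ↓│   │   │
├─╴ │ ╷ │ ┌─┤
│↓ ↲│ │ │ │ │
│ ╷ │ │ ╵ │ │
│↓│ │ │   │ │
│ └─┘ └───┘ │
│↳ → → → → B│
└───────────┘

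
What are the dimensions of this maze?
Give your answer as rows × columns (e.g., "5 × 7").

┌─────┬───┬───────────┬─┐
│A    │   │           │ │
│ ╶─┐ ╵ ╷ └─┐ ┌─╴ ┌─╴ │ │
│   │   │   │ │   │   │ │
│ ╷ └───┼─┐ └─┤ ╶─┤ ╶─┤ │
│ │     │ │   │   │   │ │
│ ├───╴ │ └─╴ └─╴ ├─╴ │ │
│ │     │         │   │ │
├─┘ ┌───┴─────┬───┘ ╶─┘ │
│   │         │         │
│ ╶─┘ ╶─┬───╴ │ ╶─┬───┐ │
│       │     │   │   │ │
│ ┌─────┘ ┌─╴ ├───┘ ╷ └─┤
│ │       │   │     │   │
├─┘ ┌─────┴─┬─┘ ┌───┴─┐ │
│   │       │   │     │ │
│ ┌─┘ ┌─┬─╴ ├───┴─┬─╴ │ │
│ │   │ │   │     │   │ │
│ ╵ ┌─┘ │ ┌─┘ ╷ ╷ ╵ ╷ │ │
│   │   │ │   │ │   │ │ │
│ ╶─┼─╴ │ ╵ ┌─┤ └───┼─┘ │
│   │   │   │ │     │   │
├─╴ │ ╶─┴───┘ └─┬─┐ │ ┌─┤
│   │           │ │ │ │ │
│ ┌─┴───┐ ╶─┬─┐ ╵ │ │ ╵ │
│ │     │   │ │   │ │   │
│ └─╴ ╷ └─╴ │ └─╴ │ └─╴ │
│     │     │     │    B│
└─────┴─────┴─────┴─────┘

Counting the maze dimensions:
Rows (vertical): 14
Columns (horizontal): 12
Dimensions: 14 × 12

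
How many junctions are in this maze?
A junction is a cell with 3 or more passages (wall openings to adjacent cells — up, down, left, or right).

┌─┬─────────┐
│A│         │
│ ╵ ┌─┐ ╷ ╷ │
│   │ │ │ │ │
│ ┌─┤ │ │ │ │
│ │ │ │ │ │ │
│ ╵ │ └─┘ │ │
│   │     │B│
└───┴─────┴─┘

Checking each cell for number of passages:

Junctions found (3+ passages):
  (0, 3): 3 passages
  (0, 4): 3 passages
  (1, 0): 3 passages
Total junctions: 3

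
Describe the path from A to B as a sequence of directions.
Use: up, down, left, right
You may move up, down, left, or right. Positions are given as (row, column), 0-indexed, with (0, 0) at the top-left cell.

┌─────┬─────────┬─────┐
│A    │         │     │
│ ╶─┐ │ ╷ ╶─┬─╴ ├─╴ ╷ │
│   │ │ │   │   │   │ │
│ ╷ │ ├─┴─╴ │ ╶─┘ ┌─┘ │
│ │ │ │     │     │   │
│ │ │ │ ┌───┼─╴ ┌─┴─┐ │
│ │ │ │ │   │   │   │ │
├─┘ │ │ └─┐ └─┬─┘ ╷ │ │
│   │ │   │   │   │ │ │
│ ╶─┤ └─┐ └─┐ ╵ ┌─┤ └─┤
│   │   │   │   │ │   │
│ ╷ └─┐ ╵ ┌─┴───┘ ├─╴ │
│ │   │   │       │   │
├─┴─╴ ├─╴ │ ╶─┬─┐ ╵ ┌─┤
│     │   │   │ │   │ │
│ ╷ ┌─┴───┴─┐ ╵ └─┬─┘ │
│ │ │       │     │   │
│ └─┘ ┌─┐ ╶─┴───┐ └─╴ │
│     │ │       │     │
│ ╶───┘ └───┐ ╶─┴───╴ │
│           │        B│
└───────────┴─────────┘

Finding the path and converting it to directions:
Path through cells: (0,0) → (1,0) → (1,1) → (2,1) → (3,1) → (4,1) → (4,0) → (5,0) → (5,1) → (6,1) → (6,2) → (7,2) → (7,1) → (7,0) → (8,0) → (9,0) → (9,1) → (9,2) → (8,2) → (8,3) → (8,4) → (9,4) → (9,5) → (9,6) → (10,6) → (10,7) → (10,8) → (10,9) → (10,10)
Directions: down, right, down, down, down, left, down, right, down, right, down, left, left, down, down, right, right, up, right, right, down, right, right, down, right, right, right, right

Solution:

┌─────┬─────────┬─────┐
│A    │         │     │
│ ╶─┐ │ ╷ ╶─┬─╴ ├─╴ ╷ │
│↳ ↓│ │ │   │   │   │ │
│ ╷ │ ├─┴─╴ │ ╶─┘ ┌─┘ │
│ │↓│ │     │     │   │
│ │ │ │ ┌───┼─╴ ┌─┴─┐ │
│ │↓│ │ │   │   │   │ │
├─┘ │ │ └─┐ └─┬─┘ ╷ │ │
│↓ ↲│ │   │   │   │ │ │
│ ╶─┤ └─┐ └─┐ ╵ ┌─┤ └─┤
│↳ ↓│   │   │   │ │   │
│ ╷ └─┐ ╵ ┌─┴───┘ ├─╴ │
│ │↳ ↓│   │       │   │
├─┴─╴ ├─╴ │ ╶─┬─┐ ╵ ┌─┤
│↓ ← ↲│   │   │ │   │ │
│ ╷ ┌─┴───┴─┐ ╵ └─┬─┘ │
│↓│ │↱ → ↓  │     │   │
│ └─┘ ┌─┐ ╶─┴───┐ └─╴ │
│↳ → ↑│ │↳ → ↓  │     │
│ ╶───┘ └───┐ ╶─┴───╴ │
│           │↳ → → → B│
└───────────┴─────────┘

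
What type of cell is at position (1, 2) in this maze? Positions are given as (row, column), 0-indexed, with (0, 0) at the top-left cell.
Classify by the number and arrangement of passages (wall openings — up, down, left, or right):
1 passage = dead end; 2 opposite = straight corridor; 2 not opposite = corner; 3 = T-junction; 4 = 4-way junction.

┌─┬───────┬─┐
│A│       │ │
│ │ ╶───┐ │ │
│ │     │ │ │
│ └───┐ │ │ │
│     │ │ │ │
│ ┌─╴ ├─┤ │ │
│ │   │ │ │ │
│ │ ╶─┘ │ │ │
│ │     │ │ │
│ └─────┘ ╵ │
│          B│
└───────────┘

Checking cell at (1, 2):
Number of passages: 2
Cell type: straight corridor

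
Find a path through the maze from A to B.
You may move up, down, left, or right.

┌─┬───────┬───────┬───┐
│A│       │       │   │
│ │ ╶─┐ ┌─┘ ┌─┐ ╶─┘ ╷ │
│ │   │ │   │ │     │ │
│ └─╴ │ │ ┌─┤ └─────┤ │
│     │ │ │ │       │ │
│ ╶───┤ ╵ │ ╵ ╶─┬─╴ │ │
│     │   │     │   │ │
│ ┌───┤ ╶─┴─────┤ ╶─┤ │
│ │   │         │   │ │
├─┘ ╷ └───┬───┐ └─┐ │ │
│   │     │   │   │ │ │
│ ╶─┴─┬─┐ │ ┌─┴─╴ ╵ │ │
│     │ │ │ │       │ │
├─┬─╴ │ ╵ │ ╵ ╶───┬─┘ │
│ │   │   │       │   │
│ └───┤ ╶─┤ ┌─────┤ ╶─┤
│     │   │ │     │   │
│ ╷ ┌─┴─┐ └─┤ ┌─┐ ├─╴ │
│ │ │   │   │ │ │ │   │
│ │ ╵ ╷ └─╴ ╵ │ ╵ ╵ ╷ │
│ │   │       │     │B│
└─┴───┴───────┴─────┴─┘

Finding the shortest path through the maze:
Path length: 36 steps
Directions: down → down → right → right → up → left → up → right → right → down → down → down → right → up → up → right → up → right → right → down → right → right → up → right → down → down → down → down → down → down → down → left → down → right → down → down

Solution:

┌─┬───────┬───────┬───┐
│A│↱ → ↓  │↱ → ↓  │↱ ↓│
│ │ ╶─┐ ┌─┘ ┌─┐ ╶─┘ ╷ │
│↓│↑ ↰│↓│↱ ↑│ │↳ → ↑│↓│
│ └─╴ │ │ ┌─┤ └─────┤ │
│↳ → ↑│↓│↑│ │       │↓│
│ ╶───┤ ╵ │ ╵ ╶─┬─╴ │ │
│     │↳ ↑│     │   │↓│
│ ┌───┤ ╶─┴─────┤ ╶─┤ │
│ │   │         │   │↓│
├─┘ ╷ └───┬───┐ └─┐ │ │
│   │     │   │   │ │↓│
│ ╶─┴─┬─┐ │ ┌─┴─╴ ╵ │ │
│     │ │ │ │       │↓│
├─┬─╴ │ ╵ │ ╵ ╶───┬─┘ │
│ │   │   │       │↓ ↲│
│ └───┤ ╶─┤ ┌─────┤ ╶─┤
│     │   │ │     │↳ ↓│
│ ╷ ┌─┴─┐ └─┤ ┌─┐ ├─╴ │
│ │ │   │   │ │ │ │  ↓│
│ │ ╵ ╷ └─╴ ╵ │ ╵ ╵ ╷ │
│ │   │       │     │B│
└─┴───┴───────┴─────┴─┘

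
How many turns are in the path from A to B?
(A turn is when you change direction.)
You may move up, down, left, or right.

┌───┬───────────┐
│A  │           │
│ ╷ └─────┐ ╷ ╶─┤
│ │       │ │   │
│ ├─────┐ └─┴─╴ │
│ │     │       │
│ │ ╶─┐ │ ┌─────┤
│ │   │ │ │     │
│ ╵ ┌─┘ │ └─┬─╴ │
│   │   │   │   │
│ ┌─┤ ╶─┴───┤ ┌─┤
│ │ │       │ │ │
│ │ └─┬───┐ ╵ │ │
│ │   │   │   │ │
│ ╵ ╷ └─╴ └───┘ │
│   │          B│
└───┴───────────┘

Directions: down, down, down, down, down, down, down, right, up, right, down, right, right, right, right, right
Number of turns: 5

Solution:

┌───┬───────────┐
│A  │           │
│ ╷ └─────┐ ╷ ╶─┤
│↓│       │ │   │
│ ├─────┐ └─┴─╴ │
│↓│     │       │
│ │ ╶─┐ │ ┌─────┤
│↓│   │ │ │     │
│ ╵ ┌─┘ │ └─┬─╴ │
│↓  │   │   │   │
│ ┌─┤ ╶─┴───┤ ┌─┤
│↓│ │       │ │ │
│ │ └─┬───┐ ╵ │ │
│↓│↱ ↓│   │   │ │
│ ╵ ╷ └─╴ └───┘ │
│↳ ↑│↳ → → → → B│
└───┴───────────┘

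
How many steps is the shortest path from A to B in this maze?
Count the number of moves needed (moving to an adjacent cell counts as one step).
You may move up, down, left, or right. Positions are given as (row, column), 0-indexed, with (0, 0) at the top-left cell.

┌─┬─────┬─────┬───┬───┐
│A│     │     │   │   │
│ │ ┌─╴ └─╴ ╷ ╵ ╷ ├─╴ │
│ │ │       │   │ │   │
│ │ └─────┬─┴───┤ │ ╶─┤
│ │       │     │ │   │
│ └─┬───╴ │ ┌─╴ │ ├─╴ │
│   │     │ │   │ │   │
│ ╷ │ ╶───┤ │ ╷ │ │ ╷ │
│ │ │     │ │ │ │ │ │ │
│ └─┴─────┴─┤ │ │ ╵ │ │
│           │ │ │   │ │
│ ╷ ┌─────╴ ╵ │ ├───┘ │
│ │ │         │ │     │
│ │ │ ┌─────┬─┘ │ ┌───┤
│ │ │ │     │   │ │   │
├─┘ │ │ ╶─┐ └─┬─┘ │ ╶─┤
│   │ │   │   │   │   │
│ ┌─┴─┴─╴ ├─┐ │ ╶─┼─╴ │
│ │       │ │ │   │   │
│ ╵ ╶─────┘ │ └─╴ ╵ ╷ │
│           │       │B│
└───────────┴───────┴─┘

Using BFS to find shortest path:
Start: (0, 0), End: (10, 10)
Path found:
(0,0) → (1,0) → (2,0) → (3,0) → (4,0) → (5,0) → (5,1) → (6,1) → (7,1) → (8,1) → (8,0) → (9,0) → (10,0) → (10,1) → (9,1) → (9,2) → (9,3) → (9,4) → (8,4) → (8,3) → (7,3) → (7,4) → (7,5) → (8,5) → (8,6) → (9,6) → (10,6) → (10,7) → (10,8) → (10,9) → (9,9) → (9,10) → (10,10)
Number of steps: 32

Solution:

┌─┬─────┬─────┬───┬───┐
│A│     │     │   │   │
│ │ ┌─╴ └─╴ ╷ ╵ ╷ ├─╴ │
│↓│ │       │   │ │   │
│ │ └─────┬─┴───┤ │ ╶─┤
│↓│       │     │ │   │
│ └─┬───╴ │ ┌─╴ │ ├─╴ │
│↓  │     │ │   │ │   │
│ ╷ │ ╶───┤ │ ╷ │ │ ╷ │
│↓│ │     │ │ │ │ │ │ │
│ └─┴─────┴─┤ │ │ ╵ │ │
│↳ ↓        │ │ │   │ │
│ ╷ ┌─────╴ ╵ │ ├───┘ │
│ │↓│         │ │     │
│ │ │ ┌─────┬─┘ │ ┌───┤
│ │↓│ │↱ → ↓│   │ │   │
├─┘ │ │ ╶─┐ └─┬─┘ │ ╶─┤
│↓ ↲│ │↑ ↰│↳ ↓│   │   │
│ ┌─┴─┴─╴ ├─┐ │ ╶─┼─╴ │
│↓│↱ → → ↑│ │↓│   │↱ ↓│
│ ╵ ╶─────┘ │ └─╴ ╵ ╷ │
│↳ ↑        │↳ → → ↑│B│
└───────────┴───────┴─┘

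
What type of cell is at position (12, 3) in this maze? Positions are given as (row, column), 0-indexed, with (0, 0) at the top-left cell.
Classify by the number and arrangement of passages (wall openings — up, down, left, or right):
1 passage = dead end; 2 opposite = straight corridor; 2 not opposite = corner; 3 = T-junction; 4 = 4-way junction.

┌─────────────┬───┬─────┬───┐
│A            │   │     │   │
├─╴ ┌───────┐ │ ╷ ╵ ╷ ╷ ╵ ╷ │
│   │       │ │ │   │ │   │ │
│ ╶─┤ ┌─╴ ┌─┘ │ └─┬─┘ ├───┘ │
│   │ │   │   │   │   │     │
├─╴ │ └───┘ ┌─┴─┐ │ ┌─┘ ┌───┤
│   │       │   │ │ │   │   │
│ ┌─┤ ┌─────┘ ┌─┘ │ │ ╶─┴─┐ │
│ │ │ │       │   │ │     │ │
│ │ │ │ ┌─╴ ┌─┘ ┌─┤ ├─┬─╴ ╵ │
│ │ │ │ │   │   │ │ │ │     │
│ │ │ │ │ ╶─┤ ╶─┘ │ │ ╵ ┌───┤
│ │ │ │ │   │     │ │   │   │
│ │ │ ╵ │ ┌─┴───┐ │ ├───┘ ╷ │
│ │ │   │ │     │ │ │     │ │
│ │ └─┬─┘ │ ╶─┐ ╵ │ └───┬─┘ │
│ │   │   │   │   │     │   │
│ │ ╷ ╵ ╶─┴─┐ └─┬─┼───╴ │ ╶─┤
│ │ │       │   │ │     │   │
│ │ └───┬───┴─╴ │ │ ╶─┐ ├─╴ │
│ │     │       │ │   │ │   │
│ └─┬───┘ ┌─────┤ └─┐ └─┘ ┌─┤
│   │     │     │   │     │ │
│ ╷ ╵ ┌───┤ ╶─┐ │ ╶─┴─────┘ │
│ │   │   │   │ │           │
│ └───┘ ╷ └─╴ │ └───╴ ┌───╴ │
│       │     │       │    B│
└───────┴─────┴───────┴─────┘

Checking cell at (12, 3):
Number of passages: 2
Cell type: corner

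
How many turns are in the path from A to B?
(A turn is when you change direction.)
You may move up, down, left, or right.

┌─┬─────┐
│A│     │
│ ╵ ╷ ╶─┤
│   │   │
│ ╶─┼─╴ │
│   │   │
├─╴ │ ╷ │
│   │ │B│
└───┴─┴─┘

Directions: down, right, up, right, down, right, down, down
Number of turns: 6

Solution:

┌─┬─────┐
│A│↱ ↓  │
│ ╵ ╷ ╶─┤
│↳ ↑│↳ ↓│
│ ╶─┼─╴ │
│   │  ↓│
├─╴ │ ╷ │
│   │ │B│
└───┴─┴─┘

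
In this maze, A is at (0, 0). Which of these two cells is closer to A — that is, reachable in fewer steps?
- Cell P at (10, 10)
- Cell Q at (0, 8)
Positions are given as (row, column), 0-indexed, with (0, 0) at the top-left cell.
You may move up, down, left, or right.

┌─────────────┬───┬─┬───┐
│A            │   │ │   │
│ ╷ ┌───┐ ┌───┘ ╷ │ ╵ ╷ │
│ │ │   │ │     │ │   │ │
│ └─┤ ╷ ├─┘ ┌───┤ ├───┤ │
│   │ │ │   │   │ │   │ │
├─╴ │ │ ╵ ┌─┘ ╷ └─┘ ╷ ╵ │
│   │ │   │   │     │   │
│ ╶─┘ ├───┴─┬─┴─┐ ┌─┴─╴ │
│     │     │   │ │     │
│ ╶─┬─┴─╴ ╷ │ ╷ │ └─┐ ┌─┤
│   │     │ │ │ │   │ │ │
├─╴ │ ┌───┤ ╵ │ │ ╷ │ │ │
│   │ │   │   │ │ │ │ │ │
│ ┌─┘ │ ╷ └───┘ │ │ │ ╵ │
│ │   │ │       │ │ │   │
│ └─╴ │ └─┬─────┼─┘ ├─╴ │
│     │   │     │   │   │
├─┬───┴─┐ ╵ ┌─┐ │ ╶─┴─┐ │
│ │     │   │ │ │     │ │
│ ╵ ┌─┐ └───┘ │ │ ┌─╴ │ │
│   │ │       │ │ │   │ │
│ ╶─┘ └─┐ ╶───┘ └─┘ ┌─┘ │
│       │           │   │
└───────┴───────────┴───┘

Shortest path A → P at (10, 10): 50 steps
Shortest path A → Q at (0, 8): 22 steps

Q is closer (22 steps vs 50 steps).

Path to P:

┌─────────────┬───┬─┬───┐
│A            │   │ │   │
│ ╷ ┌───┐ ┌───┘ ╷ │ ╵ ╷ │
│↓│ │   │ │     │ │   │ │
│ └─┤ ╷ ├─┘ ┌───┤ ├───┤ │
│↳ ↓│ │ │   │   │ │   │ │
├─╴ │ │ ╵ ┌─┘ ╷ └─┘ ╷ ╵ │
│↓ ↲│ │   │   │     │   │
│ ╶─┘ ├───┴─┬─┴─┐ ┌─┴─╴ │
│↓    │  ↱ ↓│↱ ↓│ │     │
│ ╶─┬─┴─╴ ╷ │ ╷ │ └─┐ ┌─┤
│↳ ↓│↱ → ↑│↓│↑│↓│   │ │ │
├─╴ │ ┌───┤ ╵ │ │ ╷ │ │ │
│↓ ↲│↑│↓ ↰│↳ ↑│↓│ │ │ │ │
│ ┌─┘ │ ╷ └───┘ │ │ │ ╵ │
│↓│  ↑│↓│↑ ← ← ↲│ │ │   │
│ └─╴ │ └─┬─────┼─┘ ├─╴ │
│↳ → ↑│↳ ↓│↱ → ↓│   │   │
├─┬───┴─┐ ╵ ┌─┐ │ ╶─┴─┐ │
│ │     │↳ ↑│ │↓│     │ │
│ ╵ ┌─┐ └───┘ │ │ ┌─╴ │ │
│   │ │       │↓│ │↱ P│ │
│ ╶─┘ └─┐ ╶───┘ └─┘ ┌─┘ │
│       │      ↳ → ↑│   │
└───────┴───────────┴───┘

Path to Q:

┌─────────────┬───┬─┬───┐
│A            │↱ Q│ │   │
│ ╷ ┌───┐ ┌───┘ ╷ │ ╵ ╷ │
│↓│ │↱ ↓│ │↱ → ↑│ │   │ │
│ └─┤ ╷ ├─┘ ┌───┤ ├───┤ │
│↳ ↓│↑│↓│↱ ↑│   │ │   │ │
├─╴ │ │ ╵ ┌─┘ ╷ └─┘ ╷ ╵ │
│↓ ↲│↑│↳ ↑│   │     │   │
│ ╶─┘ ├───┴─┬─┴─┐ ┌─┴─╴ │
│↳ → ↑│     │   │ │     │
│ ╶─┬─┴─╴ ╷ │ ╷ │ └─┐ ┌─┤
│   │     │ │ │ │   │ │ │
├─╴ │ ┌───┤ ╵ │ │ ╷ │ │ │
│   │ │   │   │ │ │ │ │ │
│ ┌─┘ │ ╷ └───┘ │ │ │ ╵ │
│ │   │ │       │ │ │   │
│ └─╴ │ └─┬─────┼─┘ ├─╴ │
│     │   │     │   │   │
├─┬───┴─┐ ╵ ┌─┐ │ ╶─┴─┐ │
│ │     │   │ │ │     │ │
│ ╵ ┌─┐ └───┘ │ │ ┌─╴ │ │
│   │ │       │ │ │   │ │
│ ╶─┘ └─┐ ╶───┘ └─┘ ┌─┘ │
│       │           │   │
└───────┴───────────┴───┘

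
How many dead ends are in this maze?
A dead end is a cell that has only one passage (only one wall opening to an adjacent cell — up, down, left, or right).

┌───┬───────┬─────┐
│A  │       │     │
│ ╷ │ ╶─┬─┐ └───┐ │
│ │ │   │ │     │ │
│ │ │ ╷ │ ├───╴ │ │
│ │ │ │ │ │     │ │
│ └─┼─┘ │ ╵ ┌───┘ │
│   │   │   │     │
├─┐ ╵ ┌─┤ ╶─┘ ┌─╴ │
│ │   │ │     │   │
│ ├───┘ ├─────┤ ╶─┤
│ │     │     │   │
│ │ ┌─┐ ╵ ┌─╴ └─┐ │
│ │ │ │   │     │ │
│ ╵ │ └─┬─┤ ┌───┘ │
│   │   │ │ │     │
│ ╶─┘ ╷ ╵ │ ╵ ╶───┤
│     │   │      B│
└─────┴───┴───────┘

Checking each cell for number of passages:

Dead ends found at positions:
  (0, 6)
  (1, 4)
  (2, 1)
  (2, 2)
  (4, 0)
  (4, 3)
  (6, 2)
  (6, 7)
  (7, 4)
  (8, 8)
Total dead ends: 10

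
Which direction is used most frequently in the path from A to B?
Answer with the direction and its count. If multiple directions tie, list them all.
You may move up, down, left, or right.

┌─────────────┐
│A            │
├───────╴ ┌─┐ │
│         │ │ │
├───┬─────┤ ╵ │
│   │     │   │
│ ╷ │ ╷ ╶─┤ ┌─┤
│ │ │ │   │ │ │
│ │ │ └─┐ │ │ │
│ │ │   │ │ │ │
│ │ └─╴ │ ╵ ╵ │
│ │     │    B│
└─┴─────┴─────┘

Directions: right, right, right, right, right, right, down, down, left, down, down, down, right
Counts: {'right': 7, 'down': 5, 'left': 1}
Most common: right (7 times)

Solution:

┌─────────────┐
│A → → → → → ↓│
├───────╴ ┌─┐ │
│         │ │↓│
├───┬─────┤ ╵ │
│   │     │↓ ↲│
│ ╷ │ ╷ ╶─┤ ┌─┤
│ │ │ │   │↓│ │
│ │ │ └─┐ │ │ │
│ │ │   │ │↓│ │
│ │ └─╴ │ ╵ ╵ │
│ │     │  ↳ B│
└─┴─────┴─────┘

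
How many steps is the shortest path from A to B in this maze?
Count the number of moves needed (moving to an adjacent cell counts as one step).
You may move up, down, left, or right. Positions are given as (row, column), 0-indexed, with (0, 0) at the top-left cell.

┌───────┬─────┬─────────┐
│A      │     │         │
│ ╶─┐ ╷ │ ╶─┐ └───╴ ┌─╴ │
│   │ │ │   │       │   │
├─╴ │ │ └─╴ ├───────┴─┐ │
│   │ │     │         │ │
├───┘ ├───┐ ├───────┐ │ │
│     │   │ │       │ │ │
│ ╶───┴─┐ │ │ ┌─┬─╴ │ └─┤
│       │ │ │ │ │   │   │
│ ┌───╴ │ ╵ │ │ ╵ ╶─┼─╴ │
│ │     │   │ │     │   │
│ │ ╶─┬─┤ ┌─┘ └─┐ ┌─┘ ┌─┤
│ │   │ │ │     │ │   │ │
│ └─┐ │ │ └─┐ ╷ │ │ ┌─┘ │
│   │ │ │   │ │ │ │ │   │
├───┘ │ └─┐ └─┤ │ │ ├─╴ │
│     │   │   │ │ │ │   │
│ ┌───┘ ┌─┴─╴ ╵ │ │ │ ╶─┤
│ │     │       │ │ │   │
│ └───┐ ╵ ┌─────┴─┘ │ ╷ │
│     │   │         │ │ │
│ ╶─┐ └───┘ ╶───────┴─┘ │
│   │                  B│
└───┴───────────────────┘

Using BFS to find shortest path:
Start: (0, 0), End: (11, 11)
Path found:
(0,0) → (0,1) → (0,2) → (1,2) → (2,2) → (3,2) → (3,1) → (3,0) → (4,0) → (4,1) → (4,2) → (4,3) → (5,3) → (5,2) → (5,1) → (6,1) → (6,2) → (7,2) → (8,2) → (8,1) → (8,0) → (9,0) → (10,0) → (10,1) → (10,2) → (11,2) → (11,3) → (11,4) → (11,5) → (11,6) → (11,7) → (11,8) → (11,9) → (11,10) → (11,11)
Number of steps: 34

Solution:

┌───────┬─────┬─────────┐
│A → ↓  │     │         │
│ ╶─┐ ╷ │ ╶─┐ └───╴ ┌─╴ │
│   │↓│ │   │       │   │
├─╴ │ │ └─╴ ├───────┴─┐ │
│   │↓│     │         │ │
├───┘ ├───┐ ├───────┐ │ │
│↓ ← ↲│   │ │       │ │ │
│ ╶───┴─┐ │ │ ┌─┬─╴ │ └─┤
│↳ → → ↓│ │ │ │ │   │   │
│ ┌───╴ │ ╵ │ │ ╵ ╶─┼─╴ │
│ │↓ ← ↲│   │ │     │   │
│ │ ╶─┬─┤ ┌─┘ └─┐ ┌─┘ ┌─┤
│ │↳ ↓│ │ │     │ │   │ │
│ └─┐ │ │ └─┐ ╷ │ │ ┌─┘ │
│   │↓│ │   │ │ │ │ │   │
├───┘ │ └─┐ └─┤ │ │ ├─╴ │
│↓ ← ↲│   │   │ │ │ │   │
│ ┌───┘ ┌─┴─╴ ╵ │ │ │ ╶─┤
│↓│     │       │ │ │   │
│ └───┐ ╵ ┌─────┴─┘ │ ╷ │
│↳ → ↓│   │         │ │ │
│ ╶─┐ └───┘ ╶───────┴─┘ │
│   │↳ → → → → → → → → B│
└───┴───────────────────┘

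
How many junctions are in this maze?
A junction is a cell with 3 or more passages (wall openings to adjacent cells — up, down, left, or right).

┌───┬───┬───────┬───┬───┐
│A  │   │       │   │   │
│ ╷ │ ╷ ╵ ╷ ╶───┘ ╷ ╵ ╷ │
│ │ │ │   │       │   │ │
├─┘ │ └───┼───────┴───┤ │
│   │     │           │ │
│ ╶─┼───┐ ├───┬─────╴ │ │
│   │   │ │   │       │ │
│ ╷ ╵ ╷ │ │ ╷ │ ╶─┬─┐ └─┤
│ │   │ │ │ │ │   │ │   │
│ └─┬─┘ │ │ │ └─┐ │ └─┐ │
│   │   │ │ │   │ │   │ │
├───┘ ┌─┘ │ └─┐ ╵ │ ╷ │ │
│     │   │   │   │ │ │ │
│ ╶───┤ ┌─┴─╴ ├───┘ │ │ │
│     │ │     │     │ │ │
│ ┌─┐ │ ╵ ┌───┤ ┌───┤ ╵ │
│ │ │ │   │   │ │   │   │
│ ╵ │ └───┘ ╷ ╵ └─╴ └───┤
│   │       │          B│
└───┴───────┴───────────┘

Checking each cell for number of passages:

Junctions found (3+ passages):
  (0, 5): 3 passages
  (3, 0): 3 passages
  (3, 10): 3 passages
  (5, 9): 3 passages
  (7, 0): 3 passages
  (9, 7): 3 passages
  (9, 9): 3 passages
Total junctions: 7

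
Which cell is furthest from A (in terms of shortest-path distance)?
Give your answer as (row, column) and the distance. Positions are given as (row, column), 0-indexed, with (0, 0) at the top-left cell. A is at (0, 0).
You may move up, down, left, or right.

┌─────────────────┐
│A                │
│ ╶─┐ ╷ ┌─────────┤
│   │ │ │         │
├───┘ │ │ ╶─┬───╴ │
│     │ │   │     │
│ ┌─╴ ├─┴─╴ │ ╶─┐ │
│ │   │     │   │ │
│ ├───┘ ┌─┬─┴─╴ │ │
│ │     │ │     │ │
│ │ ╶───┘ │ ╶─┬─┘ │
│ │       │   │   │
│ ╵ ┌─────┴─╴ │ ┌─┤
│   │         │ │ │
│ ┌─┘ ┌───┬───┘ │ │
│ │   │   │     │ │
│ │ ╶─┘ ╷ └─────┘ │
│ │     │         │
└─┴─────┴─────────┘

Computing BFS distances from A to all cells:
Furthest cell: (6, 8)
Distance: 54 steps

Path from A to the furthest cell:

┌─────────────────┐
│A → ↓            │
│ ╶─┐ ╷ ┌─────────┤
│   │↓│ │↱ → → → ↓│
├───┘ │ │ ╶─┬───╴ │
│↓ ← ↲│ │↑ ↰│↓ ← ↲│
│ ┌─╴ ├─┴─╴ │ ╶─┐ │
│↓│   │↱ → ↑│↳ ↓│ │
│ ├───┘ ┌─┬─┴─╴ │ │
│↓│↱ → ↑│ │↓ ← ↲│ │
│ │ ╶───┘ │ ╶─┬─┘ │
│↓│↑      │↳ ↓│   │
│ ╵ ┌─────┴─╴ │ ┌─┤
│↳ ↑│↓ ← ← ← ↲│ │B│
│ ┌─┘ ┌───┬───┘ │ │
│ │↓ ↲│↱ ↓│     │↑│
│ │ ╶─┘ ╷ └─────┘ │
│ │↳ → ↑│↳ → → → ↑│
└─┴─────┴─────────┘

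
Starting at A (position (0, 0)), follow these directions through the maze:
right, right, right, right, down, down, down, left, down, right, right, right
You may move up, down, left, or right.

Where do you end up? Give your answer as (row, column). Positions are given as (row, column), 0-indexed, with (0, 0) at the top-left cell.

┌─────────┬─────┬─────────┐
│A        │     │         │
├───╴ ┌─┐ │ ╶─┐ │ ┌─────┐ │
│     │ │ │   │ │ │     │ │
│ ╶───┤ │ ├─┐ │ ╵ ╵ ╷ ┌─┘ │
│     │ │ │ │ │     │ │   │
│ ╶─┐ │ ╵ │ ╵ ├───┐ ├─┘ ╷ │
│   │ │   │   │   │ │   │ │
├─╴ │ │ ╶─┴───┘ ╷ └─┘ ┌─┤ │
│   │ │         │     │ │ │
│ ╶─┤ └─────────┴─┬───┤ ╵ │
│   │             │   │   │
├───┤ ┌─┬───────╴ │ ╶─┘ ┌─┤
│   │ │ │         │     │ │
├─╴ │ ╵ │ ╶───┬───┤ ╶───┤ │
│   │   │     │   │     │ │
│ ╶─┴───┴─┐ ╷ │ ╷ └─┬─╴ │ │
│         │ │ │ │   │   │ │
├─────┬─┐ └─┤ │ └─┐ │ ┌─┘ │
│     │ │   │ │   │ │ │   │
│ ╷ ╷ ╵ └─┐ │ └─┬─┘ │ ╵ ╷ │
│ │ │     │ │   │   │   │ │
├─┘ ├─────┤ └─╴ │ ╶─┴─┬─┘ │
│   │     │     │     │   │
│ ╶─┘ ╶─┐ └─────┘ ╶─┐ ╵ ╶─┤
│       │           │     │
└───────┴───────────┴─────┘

Following directions step by step:
Start: (0, 0)
  right: (0, 0) → (0, 1)
  right: (0, 1) → (0, 2)
  right: (0, 2) → (0, 3)
  right: (0, 3) → (0, 4)
  down: (0, 4) → (1, 4)
  down: (1, 4) → (2, 4)
  down: (2, 4) → (3, 4)
  left: (3, 4) → (3, 3)
  down: (3, 3) → (4, 3)
  right: (4, 3) → (4, 4)
  right: (4, 4) → (4, 5)
  right: (4, 5) → (4, 6)
Final position: (4, 6)

Path taken:

┌─────────┬─────┬─────────┐
│A → → → ↓│     │         │
├───╴ ┌─┐ │ ╶─┐ │ ┌─────┐ │
│     │ │↓│   │ │ │     │ │
│ ╶───┤ │ ├─┐ │ ╵ ╵ ╷ ┌─┘ │
│     │ │↓│ │ │     │ │   │
│ ╶─┐ │ ╵ │ ╵ ├───┐ ├─┘ ╷ │
│   │ │↓ ↲│   │   │ │   │ │
├─╴ │ │ ╶─┴───┘ ╷ └─┘ ┌─┤ │
│   │ │↳ → → B  │     │ │ │
│ ╶─┤ └─────────┴─┬───┤ ╵ │
│   │             │   │   │
├───┤ ┌─┬───────╴ │ ╶─┘ ┌─┤
│   │ │ │         │     │ │
├─╴ │ ╵ │ ╶───┬───┤ ╶───┤ │
│   │   │     │   │     │ │
│ ╶─┴───┴─┐ ╷ │ ╷ └─┬─╴ │ │
│         │ │ │ │   │   │ │
├─────┬─┐ └─┤ │ └─┐ │ ┌─┘ │
│     │ │   │ │   │ │ │   │
│ ╷ ╷ ╵ └─┐ │ └─┬─┘ │ ╵ ╷ │
│ │ │     │ │   │   │   │ │
├─┘ ├─────┤ └─╴ │ ╶─┴─┬─┘ │
│   │     │     │     │   │
│ ╶─┘ ╶─┐ └─────┘ ╶─┐ ╵ ╶─┤
│       │           │     │
└───────┴───────────┴─────┘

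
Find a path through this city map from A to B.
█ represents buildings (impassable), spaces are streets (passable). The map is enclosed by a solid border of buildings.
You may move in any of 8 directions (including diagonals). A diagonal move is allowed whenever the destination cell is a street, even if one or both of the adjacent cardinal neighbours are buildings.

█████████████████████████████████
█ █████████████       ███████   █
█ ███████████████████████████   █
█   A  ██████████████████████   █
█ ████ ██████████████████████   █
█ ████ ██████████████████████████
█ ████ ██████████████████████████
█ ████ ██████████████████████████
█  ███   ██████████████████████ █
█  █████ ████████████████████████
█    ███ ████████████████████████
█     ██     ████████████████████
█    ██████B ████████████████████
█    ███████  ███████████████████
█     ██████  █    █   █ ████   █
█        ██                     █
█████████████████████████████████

Finding the shortest path from A to B:
Movement: 8-directional
Path length: 11 steps
Directions: right → down-right → down → down → down → down-right → down-right → down → down-right → right → down-right

Solution:

█████████████████████████████████
█ █████████████       ███████   █
█ ███████████████████████████   █
█   A↘ ██████████████████████   █
█ ████↓██████████████████████   █
█ ████↓██████████████████████████
█ ████↓██████████████████████████
█ ████↘██████████████████████████
█  ███ ↘ ██████████████████████ █
█  █████↓████████████████████████
█    ███↘████████████████████████
█     ██ →↘  ████████████████████
█    ██████B ████████████████████
█    ███████  ███████████████████
█     ██████  █    █   █ ████   █
█        ██                     █
█████████████████████████████████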